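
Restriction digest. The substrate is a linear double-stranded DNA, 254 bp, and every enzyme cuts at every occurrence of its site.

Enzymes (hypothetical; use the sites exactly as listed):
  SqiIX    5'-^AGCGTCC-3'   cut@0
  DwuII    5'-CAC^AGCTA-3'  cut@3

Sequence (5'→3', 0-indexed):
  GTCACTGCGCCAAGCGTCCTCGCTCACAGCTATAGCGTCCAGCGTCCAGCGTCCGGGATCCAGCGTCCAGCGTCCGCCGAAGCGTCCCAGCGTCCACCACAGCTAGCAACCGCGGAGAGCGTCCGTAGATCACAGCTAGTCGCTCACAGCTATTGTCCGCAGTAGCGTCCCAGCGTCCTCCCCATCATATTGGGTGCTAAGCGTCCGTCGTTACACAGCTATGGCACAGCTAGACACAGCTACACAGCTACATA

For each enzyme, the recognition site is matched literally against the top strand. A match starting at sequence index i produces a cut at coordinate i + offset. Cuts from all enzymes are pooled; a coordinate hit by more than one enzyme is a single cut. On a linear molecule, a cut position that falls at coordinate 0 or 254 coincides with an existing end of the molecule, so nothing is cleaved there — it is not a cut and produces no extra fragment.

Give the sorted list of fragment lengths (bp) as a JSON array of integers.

Site scan:
  SqiIX (AGCGTCC, off=0): starts [12, 33, 40, 47, 61, 68, 80, 88, 117, 163, 171, 199] → cuts [12, 33, 40, 47, 61, 68, 80, 88, 117, 163, 171, 199]
  DwuII (CACAGCTA, off=3): starts [24, 97, 130, 144, 213, 224, 234, 242] → cuts [27, 100, 133, 147, 216, 227, 237, 245]

Pooled cuts: [12, 27, 33, 40, 47, 61, 68, 80, 88, 100, 117, 133, 147, 163, 171, 199, 216, 227, 237, 245]

Fragment lengths:
  [0,12): 12 bp
  [12,27): 15 bp
  [27,33): 6 bp
  [33,40): 7 bp
  [40,47): 7 bp
  [47,61): 14 bp
  [61,68): 7 bp
  [68,80): 12 bp
  [80,88): 8 bp
  [88,100): 12 bp
  [100,117): 17 bp
  [117,133): 16 bp
  [133,147): 14 bp
  [147,163): 16 bp
  [163,171): 8 bp
  [171,199): 28 bp
  [199,216): 17 bp
  [216,227): 11 bp
  [227,237): 10 bp
  [237,245): 8 bp
  [245,254): 9 bp

[6,7,7,7,8,8,8,9,10,11,12,12,12,14,14,15,16,16,17,17,28]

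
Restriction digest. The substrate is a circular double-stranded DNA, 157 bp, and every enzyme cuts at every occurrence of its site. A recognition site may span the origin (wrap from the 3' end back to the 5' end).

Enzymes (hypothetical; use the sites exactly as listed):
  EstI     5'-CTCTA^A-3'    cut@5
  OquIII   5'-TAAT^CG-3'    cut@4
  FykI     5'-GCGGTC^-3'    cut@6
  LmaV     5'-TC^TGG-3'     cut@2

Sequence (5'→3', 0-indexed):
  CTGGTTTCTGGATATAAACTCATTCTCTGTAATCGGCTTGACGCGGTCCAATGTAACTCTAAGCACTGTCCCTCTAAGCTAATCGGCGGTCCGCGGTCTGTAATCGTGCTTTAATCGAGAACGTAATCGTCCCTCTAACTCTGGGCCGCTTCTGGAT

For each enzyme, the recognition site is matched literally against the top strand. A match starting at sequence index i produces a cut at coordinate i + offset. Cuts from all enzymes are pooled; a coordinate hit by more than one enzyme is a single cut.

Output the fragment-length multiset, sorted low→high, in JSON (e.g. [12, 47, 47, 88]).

[4,6,6,7,7,7,8,10,11,11,12,13,15,15,25]

Scan for sites:
  EstI (CTCTAA, off=5): starts [56, 71, 132] → cuts [61, 76, 137]
  OquIII (TAATCG, off=4): starts [29, 79, 100, 111, 123] → cuts [33, 83, 104, 115, 127]
  FykI (GCGGTC, off=6): starts [42, 85, 92] → cuts [48, 91, 98]
  LmaV (TCTGG, off=2): starts [6, 139, 150, 156] → cuts [1, 8, 141, 152]

Pooled cuts: [1, 8, 33, 48, 61, 76, 83, 91, 98, 104, 115, 127, 137, 141, 152]

Fragment lengths:
  1→8: 7 bp
  8→33: 25 bp
  33→48: 15 bp
  48→61: 13 bp
  61→76: 15 bp
  76→83: 7 bp
  83→91: 8 bp
  91→98: 7 bp
  98→104: 6 bp
  104→115: 11 bp
  115→127: 12 bp
  127→137: 10 bp
  137→141: 4 bp
  141→152: 11 bp
  152→1 (wrap): 157-152+1 = 6 bp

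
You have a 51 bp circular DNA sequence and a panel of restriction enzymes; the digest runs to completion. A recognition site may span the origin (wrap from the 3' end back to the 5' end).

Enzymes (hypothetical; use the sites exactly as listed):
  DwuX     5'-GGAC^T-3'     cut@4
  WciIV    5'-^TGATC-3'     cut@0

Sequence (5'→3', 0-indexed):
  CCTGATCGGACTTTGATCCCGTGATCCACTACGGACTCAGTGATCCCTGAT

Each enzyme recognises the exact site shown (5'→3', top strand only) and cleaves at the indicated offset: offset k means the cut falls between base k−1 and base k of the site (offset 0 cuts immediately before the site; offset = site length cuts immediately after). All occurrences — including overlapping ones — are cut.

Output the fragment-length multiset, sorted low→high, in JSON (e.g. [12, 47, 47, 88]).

Scan for sites:
  DwuX GGACT/4: at [7, 32] ⇒ [11, 36]
  WciIV TGATC/0: at [2, 13, 21, 40, 47] ⇒ [2, 13, 21, 40, 47]

Pooled cuts: [2, 11, 13, 21, 36, 40, 47]

Fragment lengths:
  2→11: 9 bp
  11→13: 2 bp
  13→21: 8 bp
  21→36: 15 bp
  36→40: 4 bp
  40→47: 7 bp
  47→2 (wrap): 51-47+2 = 6 bp

[2,4,6,7,8,9,15]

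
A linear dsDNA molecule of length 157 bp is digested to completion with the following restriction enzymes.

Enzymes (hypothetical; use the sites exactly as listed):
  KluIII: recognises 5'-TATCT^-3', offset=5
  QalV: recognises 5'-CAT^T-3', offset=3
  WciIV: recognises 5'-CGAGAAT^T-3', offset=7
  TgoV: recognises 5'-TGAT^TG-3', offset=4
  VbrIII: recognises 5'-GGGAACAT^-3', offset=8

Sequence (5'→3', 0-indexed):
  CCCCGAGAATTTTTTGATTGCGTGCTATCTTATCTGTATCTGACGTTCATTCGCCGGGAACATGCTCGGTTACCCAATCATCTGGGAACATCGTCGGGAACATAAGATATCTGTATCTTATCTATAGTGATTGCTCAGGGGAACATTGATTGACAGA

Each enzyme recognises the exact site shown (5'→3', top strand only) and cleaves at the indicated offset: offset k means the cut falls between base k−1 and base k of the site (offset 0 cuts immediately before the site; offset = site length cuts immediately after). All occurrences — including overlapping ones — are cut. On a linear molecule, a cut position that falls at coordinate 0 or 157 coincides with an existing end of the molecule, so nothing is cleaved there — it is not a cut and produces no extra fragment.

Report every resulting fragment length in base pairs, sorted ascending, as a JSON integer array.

[4,5,5,6,6,7,8,8,9,9,10,12,12,13,15,28]

Per-enzyme occurrences:
  KluIII (TATCT, off=5): starts [25, 30, 36, 107, 113, 118] → cuts [30, 35, 41, 112, 118, 123]
  QalV (CATT, off=3): starts [47, 143] → cuts [50, 146]
  WciIV (CGAGAATT, off=7): starts [3] → cuts [10]
  TgoV (TGATTG, off=4): starts [14, 127, 146] → cuts [18, 131, 150]
  VbrIII (GGGAACAT, off=8): starts [55, 83, 95, 138] → cuts [63, 91, 103, 146]

All cut coordinates (distinct, sorted): [10, 18, 30, 35, 41, 50, 63, 91, 103, 112, 118, 123, 131, 146, 150]

Fragments:
  [0,10): 10 bp
  [10,18): 8 bp
  [18,30): 12 bp
  [30,35): 5 bp
  [35,41): 6 bp
  [41,50): 9 bp
  [50,63): 13 bp
  [63,91): 28 bp
  [91,103): 12 bp
  [103,112): 9 bp
  [112,118): 6 bp
  [118,123): 5 bp
  [123,131): 8 bp
  [131,146): 15 bp
  [146,150): 4 bp
  [150,157): 7 bp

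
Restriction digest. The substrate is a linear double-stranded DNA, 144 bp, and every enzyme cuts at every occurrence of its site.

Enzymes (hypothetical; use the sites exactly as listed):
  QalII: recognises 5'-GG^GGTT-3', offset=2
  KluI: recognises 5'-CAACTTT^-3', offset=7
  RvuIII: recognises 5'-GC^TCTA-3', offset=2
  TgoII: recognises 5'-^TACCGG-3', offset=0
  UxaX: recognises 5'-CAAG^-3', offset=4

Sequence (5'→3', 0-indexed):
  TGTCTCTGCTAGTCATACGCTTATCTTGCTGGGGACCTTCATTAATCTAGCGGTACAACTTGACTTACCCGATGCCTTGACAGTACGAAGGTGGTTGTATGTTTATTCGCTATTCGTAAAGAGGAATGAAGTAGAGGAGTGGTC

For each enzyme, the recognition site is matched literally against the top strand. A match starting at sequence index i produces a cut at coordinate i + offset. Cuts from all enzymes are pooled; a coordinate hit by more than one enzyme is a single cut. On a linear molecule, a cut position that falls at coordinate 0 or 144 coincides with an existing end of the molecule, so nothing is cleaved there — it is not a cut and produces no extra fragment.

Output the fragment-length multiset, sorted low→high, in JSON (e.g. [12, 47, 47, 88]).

Per-enzyme occurrences:
  QalII (GGGGTT, off=2): no sites
  KluI (CAACTTT, off=7): no sites
  RvuIII (GCTCTA, off=2): no sites
  TgoII (TACCGG, off=0): no sites
  UxaX (CAAG, off=4): no sites

Pooled cuts: ∅

Fragments:
  no cuts → one linear fragment of 144 bp

[144]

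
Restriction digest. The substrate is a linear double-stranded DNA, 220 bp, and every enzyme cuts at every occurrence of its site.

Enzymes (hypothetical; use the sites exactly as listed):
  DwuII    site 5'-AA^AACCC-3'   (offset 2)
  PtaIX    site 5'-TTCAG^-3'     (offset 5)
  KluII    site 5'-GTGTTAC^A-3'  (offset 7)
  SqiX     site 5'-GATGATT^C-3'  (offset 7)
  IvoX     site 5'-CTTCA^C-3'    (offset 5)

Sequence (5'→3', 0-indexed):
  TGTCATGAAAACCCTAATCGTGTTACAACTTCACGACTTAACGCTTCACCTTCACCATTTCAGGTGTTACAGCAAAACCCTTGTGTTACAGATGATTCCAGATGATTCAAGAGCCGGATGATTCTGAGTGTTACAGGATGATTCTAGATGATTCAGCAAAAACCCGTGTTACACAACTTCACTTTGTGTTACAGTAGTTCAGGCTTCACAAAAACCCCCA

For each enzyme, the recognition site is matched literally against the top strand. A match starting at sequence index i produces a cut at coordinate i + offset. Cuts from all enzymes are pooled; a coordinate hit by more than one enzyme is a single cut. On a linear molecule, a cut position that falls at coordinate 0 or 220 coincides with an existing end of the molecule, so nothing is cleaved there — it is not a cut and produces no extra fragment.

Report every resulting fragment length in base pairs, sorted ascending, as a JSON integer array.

[3,4,4,5,6,6,7,7,8,8,9,9,9,9,10,10,10,11,11,12,14,15,16,17]

Scan for sites:
  DwuII AAAACCC/2: at [7, 73, 158, 210] ⇒ [9, 75, 160, 212]
  PtaIX TTCAG/5: at [58, 151, 197] ⇒ [63, 156, 202]
  KluII GTGTTACA/7: at [19, 63, 82, 127, 165, 185] ⇒ [26, 70, 89, 134, 172, 192]
  SqiX GATGATTC/7: at [90, 100, 116, 136, 146] ⇒ [97, 107, 123, 143, 153]
  IvoX CTTCAC/5: at [28, 43, 49, 176, 203] ⇒ [33, 48, 54, 181, 208]

All cut coordinates (distinct, sorted): [9, 26, 33, 48, 54, 63, 70, 75, 89, 97, 107, 123, 134, 143, 153, 156, 160, 172, 181, 192, 202, 208, 212]

Fragment lengths:
  [0,9): 9 bp
  [9,26): 17 bp
  [26,33): 7 bp
  [33,48): 15 bp
  [48,54): 6 bp
  [54,63): 9 bp
  [63,70): 7 bp
  [70,75): 5 bp
  [75,89): 14 bp
  [89,97): 8 bp
  [97,107): 10 bp
  [107,123): 16 bp
  [123,134): 11 bp
  [134,143): 9 bp
  [143,153): 10 bp
  [153,156): 3 bp
  [156,160): 4 bp
  [160,172): 12 bp
  [172,181): 9 bp
  [181,192): 11 bp
  [192,202): 10 bp
  [202,208): 6 bp
  [208,212): 4 bp
  [212,220): 8 bp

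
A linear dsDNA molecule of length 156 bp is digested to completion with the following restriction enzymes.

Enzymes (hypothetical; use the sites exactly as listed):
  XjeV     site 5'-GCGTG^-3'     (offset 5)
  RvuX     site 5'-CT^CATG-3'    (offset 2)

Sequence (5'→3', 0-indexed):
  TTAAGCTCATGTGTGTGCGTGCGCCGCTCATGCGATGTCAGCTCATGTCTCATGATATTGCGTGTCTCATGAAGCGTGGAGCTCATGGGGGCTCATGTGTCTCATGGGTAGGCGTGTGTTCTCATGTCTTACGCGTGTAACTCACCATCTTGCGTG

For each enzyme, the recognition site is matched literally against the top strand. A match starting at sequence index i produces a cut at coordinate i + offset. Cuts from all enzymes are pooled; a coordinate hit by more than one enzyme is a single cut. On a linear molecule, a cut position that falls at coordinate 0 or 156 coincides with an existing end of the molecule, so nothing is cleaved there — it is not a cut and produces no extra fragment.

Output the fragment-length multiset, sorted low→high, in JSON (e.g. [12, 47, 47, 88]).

Per-enzyme occurrences:
  XjeV (GCGTG, off=5): starts [16, 59, 73, 111, 132, 151] → cuts [21, 64, 78, 116, 137] (position 156 is a terminus of the linear molecule — no cut)
  RvuX (CTCATG, off=2): starts [5, 26, 41, 48, 65, 81, 91, 100, 120] → cuts [7, 28, 43, 50, 67, 83, 93, 102, 122]

Pooled cuts: [7, 21, 28, 43, 50, 64, 67, 78, 83, 93, 102, 116, 122, 137]

Fragments:
  [0,7): 7 bp
  [7,21): 14 bp
  [21,28): 7 bp
  [28,43): 15 bp
  [43,50): 7 bp
  [50,64): 14 bp
  [64,67): 3 bp
  [67,78): 11 bp
  [78,83): 5 bp
  [83,93): 10 bp
  [93,102): 9 bp
  [102,116): 14 bp
  [116,122): 6 bp
  [122,137): 15 bp
  [137,156): 19 bp

[3,5,6,7,7,7,9,10,11,14,14,14,15,15,19]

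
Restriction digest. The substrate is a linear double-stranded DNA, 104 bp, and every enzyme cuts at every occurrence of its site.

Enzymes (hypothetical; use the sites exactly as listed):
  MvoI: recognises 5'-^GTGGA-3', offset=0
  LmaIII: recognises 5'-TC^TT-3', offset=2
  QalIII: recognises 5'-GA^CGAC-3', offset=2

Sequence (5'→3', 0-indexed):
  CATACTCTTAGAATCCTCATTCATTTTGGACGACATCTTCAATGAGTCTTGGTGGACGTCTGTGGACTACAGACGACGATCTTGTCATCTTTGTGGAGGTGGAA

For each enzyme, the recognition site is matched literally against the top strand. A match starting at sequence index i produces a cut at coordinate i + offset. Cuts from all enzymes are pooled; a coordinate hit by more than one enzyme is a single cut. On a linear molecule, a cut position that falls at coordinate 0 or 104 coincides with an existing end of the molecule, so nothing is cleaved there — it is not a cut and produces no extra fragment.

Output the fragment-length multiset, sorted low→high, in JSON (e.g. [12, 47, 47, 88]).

Scan for sites:
  MvoI (GTGGA, off=0): starts [51, 61, 92, 98] → cuts [51, 61, 92, 98]
  LmaIII (TCTT, off=2): starts [5, 35, 46, 79, 87] → cuts [7, 37, 48, 81, 89]
  QalIII (GACGAC, off=2): starts [28, 71] → cuts [30, 73]

Pooled cuts: [7, 30, 37, 48, 51, 61, 73, 81, 89, 92, 98]

Fragment lengths:
  [0,7): 7 bp
  [7,30): 23 bp
  [30,37): 7 bp
  [37,48): 11 bp
  [48,51): 3 bp
  [51,61): 10 bp
  [61,73): 12 bp
  [73,81): 8 bp
  [81,89): 8 bp
  [89,92): 3 bp
  [92,98): 6 bp
  [98,104): 6 bp

[3,3,6,6,7,7,8,8,10,11,12,23]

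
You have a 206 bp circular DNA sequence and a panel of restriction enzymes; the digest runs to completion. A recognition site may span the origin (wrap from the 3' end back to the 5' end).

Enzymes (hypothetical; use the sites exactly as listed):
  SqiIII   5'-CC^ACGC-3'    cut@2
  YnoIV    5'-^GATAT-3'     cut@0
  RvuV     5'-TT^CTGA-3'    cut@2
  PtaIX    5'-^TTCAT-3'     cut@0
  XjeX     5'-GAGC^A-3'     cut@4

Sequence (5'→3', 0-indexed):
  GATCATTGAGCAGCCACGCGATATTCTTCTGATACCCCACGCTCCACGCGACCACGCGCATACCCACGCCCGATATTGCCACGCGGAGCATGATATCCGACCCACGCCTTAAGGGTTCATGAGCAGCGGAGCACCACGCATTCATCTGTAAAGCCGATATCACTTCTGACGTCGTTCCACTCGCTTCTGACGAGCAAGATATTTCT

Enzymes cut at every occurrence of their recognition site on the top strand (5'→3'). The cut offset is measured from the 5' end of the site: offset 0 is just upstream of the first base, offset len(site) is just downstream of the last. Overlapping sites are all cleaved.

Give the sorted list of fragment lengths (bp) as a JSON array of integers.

Site scan:
  SqiIII CCACGC/2: at [13, 36, 43, 51, 63, 78, 101, 133] ⇒ [15, 38, 45, 53, 65, 80, 103, 135]
  YnoIV GATAT/0: at [19, 71, 91, 155, 197] ⇒ [19, 71, 91, 155, 197]
  RvuV TTCTGA/2: at [26, 163, 184, 202] ⇒ [28, 165, 186, 204]
  PtaIX TTCAT/0: at [115, 140] ⇒ [115, 140]
  XjeX GAGCA/4: at [7, 85, 120, 128, 191] ⇒ [11, 89, 124, 132, 195]

All cut coordinates (distinct, sorted): [11, 15, 19, 28, 38, 45, 53, 65, 71, 80, 89, 91, 103, 115, 124, 132, 135, 140, 155, 165, 186, 195, 197, 204]

Fragment lengths:
  11→15: 4 bp
  15→19: 4 bp
  19→28: 9 bp
  28→38: 10 bp
  38→45: 7 bp
  45→53: 8 bp
  53→65: 12 bp
  65→71: 6 bp
  71→80: 9 bp
  80→89: 9 bp
  89→91: 2 bp
  91→103: 12 bp
  103→115: 12 bp
  115→124: 9 bp
  124→132: 8 bp
  132→135: 3 bp
  135→140: 5 bp
  140→155: 15 bp
  155→165: 10 bp
  165→186: 21 bp
  186→195: 9 bp
  195→197: 2 bp
  197→204: 7 bp
  204→11 (wrap): 206-204+11 = 13 bp

[2,2,3,4,4,5,6,7,7,8,8,9,9,9,9,9,10,10,12,12,12,13,15,21]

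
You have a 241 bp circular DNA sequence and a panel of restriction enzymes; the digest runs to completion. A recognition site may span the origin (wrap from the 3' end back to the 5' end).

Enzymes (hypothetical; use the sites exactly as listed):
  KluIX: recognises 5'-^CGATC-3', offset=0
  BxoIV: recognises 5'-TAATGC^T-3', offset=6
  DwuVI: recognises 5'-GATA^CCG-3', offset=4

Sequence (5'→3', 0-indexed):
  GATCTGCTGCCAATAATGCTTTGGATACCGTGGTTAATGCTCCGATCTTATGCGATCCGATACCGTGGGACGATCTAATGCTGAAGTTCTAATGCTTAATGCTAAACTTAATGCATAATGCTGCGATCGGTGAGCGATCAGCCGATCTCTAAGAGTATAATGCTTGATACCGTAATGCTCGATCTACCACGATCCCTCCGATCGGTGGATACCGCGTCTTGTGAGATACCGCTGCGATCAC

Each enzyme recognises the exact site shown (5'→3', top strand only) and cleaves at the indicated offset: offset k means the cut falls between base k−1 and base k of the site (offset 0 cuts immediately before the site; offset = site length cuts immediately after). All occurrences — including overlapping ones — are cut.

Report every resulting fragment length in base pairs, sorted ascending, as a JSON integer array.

[1,2,2,6,6,6,7,8,8,8,9,9,10,10,10,11,11,13,13,14,17,19,20,21]

Site scan:
  KluIX CGATC/0: at [42, 52, 70, 123, 134, 142, 179, 189, 198, 234, 240] ⇒ [42, 52, 70, 123, 134, 142, 179, 189, 198, 234, 240]
  BxoIV TAATGCT/6: at [13, 34, 75, 89, 96, 115, 157, 172] ⇒ [19, 40, 81, 95, 102, 121, 163, 178]
  DwuVI GATACCG/4: at [23, 58, 165, 207, 224] ⇒ [27, 62, 169, 211, 228]

Pooled cuts: [19, 27, 40, 42, 52, 62, 70, 81, 95, 102, 121, 123, 134, 142, 163, 169, 178, 179, 189, 198, 211, 228, 234, 240]

Fragment lengths:
  19→27: 8 bp
  27→40: 13 bp
  40→42: 2 bp
  42→52: 10 bp
  52→62: 10 bp
  62→70: 8 bp
  70→81: 11 bp
  81→95: 14 bp
  95→102: 7 bp
  102→121: 19 bp
  121→123: 2 bp
  123→134: 11 bp
  134→142: 8 bp
  142→163: 21 bp
  163→169: 6 bp
  169→178: 9 bp
  178→179: 1 bp
  179→189: 10 bp
  189→198: 9 bp
  198→211: 13 bp
  211→228: 17 bp
  228→234: 6 bp
  234→240: 6 bp
  240→19 (wrap): 241-240+19 = 20 bp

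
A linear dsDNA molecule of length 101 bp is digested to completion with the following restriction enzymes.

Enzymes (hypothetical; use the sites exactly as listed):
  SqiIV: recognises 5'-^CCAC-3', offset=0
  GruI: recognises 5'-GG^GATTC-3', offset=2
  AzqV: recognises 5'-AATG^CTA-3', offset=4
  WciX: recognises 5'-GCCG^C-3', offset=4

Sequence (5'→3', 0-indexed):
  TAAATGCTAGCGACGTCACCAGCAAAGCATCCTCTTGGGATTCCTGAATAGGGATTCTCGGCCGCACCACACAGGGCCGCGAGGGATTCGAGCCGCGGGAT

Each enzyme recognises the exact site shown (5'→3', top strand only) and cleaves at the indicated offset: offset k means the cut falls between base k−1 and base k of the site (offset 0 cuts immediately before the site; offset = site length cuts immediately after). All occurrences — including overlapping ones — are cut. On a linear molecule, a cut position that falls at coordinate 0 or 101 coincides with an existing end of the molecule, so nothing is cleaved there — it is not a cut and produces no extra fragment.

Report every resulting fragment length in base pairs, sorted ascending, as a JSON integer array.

[2,5,6,6,11,12,13,14,32]

Scan for sites:
  SqiIV (CCAC, off=0): starts [66] → cuts [66]
  GruI (GGGATTC, off=2): starts [36, 50, 82] → cuts [38, 52, 84]
  AzqV (AATGCTA, off=4): starts [2] → cuts [6]
  WciX (GCCGC, off=4): starts [60, 75, 91] → cuts [64, 79, 95]

Pooled cuts: [6, 38, 52, 64, 66, 79, 84, 95]

Fragments:
  [0,6): 6 bp
  [6,38): 32 bp
  [38,52): 14 bp
  [52,64): 12 bp
  [64,66): 2 bp
  [66,79): 13 bp
  [79,84): 5 bp
  [84,95): 11 bp
  [95,101): 6 bp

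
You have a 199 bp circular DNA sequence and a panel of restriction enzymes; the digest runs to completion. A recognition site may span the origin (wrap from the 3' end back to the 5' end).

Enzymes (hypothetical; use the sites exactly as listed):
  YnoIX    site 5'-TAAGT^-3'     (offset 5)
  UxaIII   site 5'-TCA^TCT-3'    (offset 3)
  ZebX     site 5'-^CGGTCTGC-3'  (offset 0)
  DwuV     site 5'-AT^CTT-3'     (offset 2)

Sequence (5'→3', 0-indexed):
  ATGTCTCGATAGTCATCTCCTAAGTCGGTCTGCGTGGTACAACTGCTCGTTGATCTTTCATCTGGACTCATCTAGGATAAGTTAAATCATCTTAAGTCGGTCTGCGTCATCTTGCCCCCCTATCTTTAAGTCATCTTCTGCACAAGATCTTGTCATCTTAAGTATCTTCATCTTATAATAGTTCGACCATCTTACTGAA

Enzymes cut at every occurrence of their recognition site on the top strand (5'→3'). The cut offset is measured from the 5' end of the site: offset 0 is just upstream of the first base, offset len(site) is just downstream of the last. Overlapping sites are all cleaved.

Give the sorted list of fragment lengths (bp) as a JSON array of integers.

[1,1,1,1,1,2,2,5,6,7,7,7,7,8,10,10,12,12,13,14,19,24,29]

Site scan:
  YnoIX (TAAGT, off=5): starts [20, 77, 92, 126, 158] → cuts [25, 82, 97, 131, 163]
  UxaIII (TCATCT, off=3): starts [12, 57, 67, 86, 106, 130, 152, 167] → cuts [15, 60, 70, 89, 109, 133, 155, 170]
  ZebX (CGGTCTGC, off=0): starts [25, 97] → cuts [25, 97]
  DwuV (ATCTT, off=2): starts [52, 88, 108, 121, 132, 146, 154, 163, 169, 188] → cuts [54, 90, 110, 123, 134, 148, 156, 165, 171, 190]

All cut coordinates (distinct, sorted): [15, 25, 54, 60, 70, 82, 89, 90, 97, 109, 110, 123, 131, 133, 134, 148, 155, 156, 163, 165, 170, 171, 190]

Fragments:
  15→25: 10 bp
  25→54: 29 bp
  54→60: 6 bp
  60→70: 10 bp
  70→82: 12 bp
  82→89: 7 bp
  89→90: 1 bp
  90→97: 7 bp
  97→109: 12 bp
  109→110: 1 bp
  110→123: 13 bp
  123→131: 8 bp
  131→133: 2 bp
  133→134: 1 bp
  134→148: 14 bp
  148→155: 7 bp
  155→156: 1 bp
  156→163: 7 bp
  163→165: 2 bp
  165→170: 5 bp
  170→171: 1 bp
  171→190: 19 bp
  190→15 (wrap): 199-190+15 = 24 bp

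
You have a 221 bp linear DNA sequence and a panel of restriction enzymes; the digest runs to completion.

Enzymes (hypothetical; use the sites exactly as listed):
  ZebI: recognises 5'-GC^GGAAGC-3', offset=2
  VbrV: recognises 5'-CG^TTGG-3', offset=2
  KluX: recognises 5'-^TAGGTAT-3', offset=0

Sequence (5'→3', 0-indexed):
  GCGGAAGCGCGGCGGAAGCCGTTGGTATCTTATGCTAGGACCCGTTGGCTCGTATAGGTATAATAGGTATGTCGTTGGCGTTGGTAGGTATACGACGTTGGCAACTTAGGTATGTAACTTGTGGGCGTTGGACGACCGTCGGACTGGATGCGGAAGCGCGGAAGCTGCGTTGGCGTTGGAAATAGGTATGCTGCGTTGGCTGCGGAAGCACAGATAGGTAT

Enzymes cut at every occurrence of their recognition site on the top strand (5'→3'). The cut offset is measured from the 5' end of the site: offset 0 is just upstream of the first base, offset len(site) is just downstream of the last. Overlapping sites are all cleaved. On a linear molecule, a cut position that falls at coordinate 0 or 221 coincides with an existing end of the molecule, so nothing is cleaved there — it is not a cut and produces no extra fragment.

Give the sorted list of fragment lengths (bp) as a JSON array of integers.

Scan for sites:
  ZebI GCGGAAGC/2: at [0, 11, 149, 157, 201] ⇒ [2, 13, 151, 159, 203]
  VbrV CGTTGG/2: at [19, 42, 72, 78, 95, 125, 167, 173, 193] ⇒ [21, 44, 74, 80, 97, 127, 169, 175, 195]
  KluX TAGGTAT/0: at [54, 63, 84, 106, 182, 214] ⇒ [54, 63, 84, 106, 182, 214]

All cut coordinates (distinct, sorted): [2, 13, 21, 44, 54, 63, 74, 80, 84, 97, 106, 127, 151, 159, 169, 175, 182, 195, 203, 214]

Fragments:
  [0,2): 2 bp
  [2,13): 11 bp
  [13,21): 8 bp
  [21,44): 23 bp
  [44,54): 10 bp
  [54,63): 9 bp
  [63,74): 11 bp
  [74,80): 6 bp
  [80,84): 4 bp
  [84,97): 13 bp
  [97,106): 9 bp
  [106,127): 21 bp
  [127,151): 24 bp
  [151,159): 8 bp
  [159,169): 10 bp
  [169,175): 6 bp
  [175,182): 7 bp
  [182,195): 13 bp
  [195,203): 8 bp
  [203,214): 11 bp
  [214,221): 7 bp

[2,4,6,6,7,7,8,8,8,9,9,10,10,11,11,11,13,13,21,23,24]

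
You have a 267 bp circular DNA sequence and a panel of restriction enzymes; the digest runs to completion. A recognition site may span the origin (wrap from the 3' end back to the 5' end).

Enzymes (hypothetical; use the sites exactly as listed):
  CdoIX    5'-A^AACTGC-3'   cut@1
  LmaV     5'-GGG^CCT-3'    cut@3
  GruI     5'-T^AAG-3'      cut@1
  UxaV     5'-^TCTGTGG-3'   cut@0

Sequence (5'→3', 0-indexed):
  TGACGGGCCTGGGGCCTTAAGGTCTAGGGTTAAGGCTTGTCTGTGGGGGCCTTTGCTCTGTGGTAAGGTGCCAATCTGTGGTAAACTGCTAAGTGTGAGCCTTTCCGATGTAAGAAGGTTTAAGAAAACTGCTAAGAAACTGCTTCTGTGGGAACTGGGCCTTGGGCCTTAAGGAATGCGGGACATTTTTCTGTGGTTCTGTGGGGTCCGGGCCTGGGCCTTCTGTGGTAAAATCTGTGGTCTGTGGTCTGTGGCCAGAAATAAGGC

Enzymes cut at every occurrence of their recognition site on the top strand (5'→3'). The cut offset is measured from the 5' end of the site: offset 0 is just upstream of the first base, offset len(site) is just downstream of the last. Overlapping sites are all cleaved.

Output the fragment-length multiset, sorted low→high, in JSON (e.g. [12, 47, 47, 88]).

Scan for sites:
  CdoIX (AAACTGC, off=1): starts [82, 125, 136] → cuts [83, 126, 137]
  LmaV (GGGCCT, off=3): starts [4, 11, 46, 156, 163, 209, 215] → cuts [7, 14, 49, 159, 166, 212, 218]
  GruI (TAAG, off=1): starts [17, 30, 63, 89, 110, 120, 132, 169, 261] → cuts [18, 31, 64, 90, 111, 121, 133, 170, 262]
  UxaV (TCTGTGG, off=0): starts [39, 56, 74, 144, 189, 197, 221, 233, 240, 247] → cuts [39, 56, 74, 144, 189, 197, 221, 233, 240, 247]

All cut coordinates (distinct, sorted): [7, 14, 18, 31, 39, 49, 56, 64, 74, 83, 90, 111, 121, 126, 133, 137, 144, 159, 166, 170, 189, 197, 212, 218, 221, 233, 240, 247, 262]

Fragments:
  7→14: 7 bp
  14→18: 4 bp
  18→31: 13 bp
  31→39: 8 bp
  39→49: 10 bp
  49→56: 7 bp
  56→64: 8 bp
  64→74: 10 bp
  74→83: 9 bp
  83→90: 7 bp
  90→111: 21 bp
  111→121: 10 bp
  121→126: 5 bp
  126→133: 7 bp
  133→137: 4 bp
  137→144: 7 bp
  144→159: 15 bp
  159→166: 7 bp
  166→170: 4 bp
  170→189: 19 bp
  189→197: 8 bp
  197→212: 15 bp
  212→218: 6 bp
  218→221: 3 bp
  221→233: 12 bp
  233→240: 7 bp
  240→247: 7 bp
  247→262: 15 bp
  262→7 (wrap): 267-262+7 = 12 bp

[3,4,4,4,5,6,7,7,7,7,7,7,7,7,8,8,8,9,10,10,10,12,12,13,15,15,15,19,21]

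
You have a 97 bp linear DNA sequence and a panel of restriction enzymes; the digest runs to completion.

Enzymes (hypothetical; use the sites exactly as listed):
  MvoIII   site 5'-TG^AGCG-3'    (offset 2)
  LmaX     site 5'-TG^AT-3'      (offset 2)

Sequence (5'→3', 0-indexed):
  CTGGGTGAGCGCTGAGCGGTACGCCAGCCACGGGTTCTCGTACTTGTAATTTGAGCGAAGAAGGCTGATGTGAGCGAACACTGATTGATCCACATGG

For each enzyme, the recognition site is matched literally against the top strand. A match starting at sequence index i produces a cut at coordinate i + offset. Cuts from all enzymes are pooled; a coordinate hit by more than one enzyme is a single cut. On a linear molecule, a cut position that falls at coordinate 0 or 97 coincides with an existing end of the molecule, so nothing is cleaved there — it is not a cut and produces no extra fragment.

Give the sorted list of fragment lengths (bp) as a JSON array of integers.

[4,5,7,7,10,11,14,39]

Site scan:
  MvoIII TGAGCG/2: at [5, 12, 51, 70] ⇒ [7, 14, 53, 72]
  LmaX TGAT/2: at [65, 81, 85] ⇒ [67, 83, 87]

All cut coordinates (distinct, sorted): [7, 14, 53, 67, 72, 83, 87]

Fragment lengths:
  [0,7): 7 bp
  [7,14): 7 bp
  [14,53): 39 bp
  [53,67): 14 bp
  [67,72): 5 bp
  [72,83): 11 bp
  [83,87): 4 bp
  [87,97): 10 bp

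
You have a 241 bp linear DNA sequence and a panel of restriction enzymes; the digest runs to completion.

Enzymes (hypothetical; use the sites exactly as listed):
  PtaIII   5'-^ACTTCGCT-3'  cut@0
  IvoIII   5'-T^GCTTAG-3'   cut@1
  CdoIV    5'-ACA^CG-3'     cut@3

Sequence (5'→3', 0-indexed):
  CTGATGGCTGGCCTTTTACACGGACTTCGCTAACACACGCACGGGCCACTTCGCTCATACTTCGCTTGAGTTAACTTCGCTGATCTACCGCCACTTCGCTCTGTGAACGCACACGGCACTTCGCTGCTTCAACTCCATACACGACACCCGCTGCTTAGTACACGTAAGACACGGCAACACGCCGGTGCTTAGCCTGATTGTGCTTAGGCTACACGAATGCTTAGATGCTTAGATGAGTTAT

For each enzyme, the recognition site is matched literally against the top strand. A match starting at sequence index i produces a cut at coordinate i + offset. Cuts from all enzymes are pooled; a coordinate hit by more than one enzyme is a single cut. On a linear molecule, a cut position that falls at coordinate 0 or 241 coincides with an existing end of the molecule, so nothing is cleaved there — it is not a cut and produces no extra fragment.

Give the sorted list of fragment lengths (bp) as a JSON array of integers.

Per-enzyme occurrences:
  PtaIII ACTTCGCT/0: at [23, 47, 58, 73, 92, 117] ⇒ [23, 47, 58, 73, 92, 117]
  IvoIII TGCTTAG/1: at [151, 185, 200, 217, 225] ⇒ [152, 186, 201, 218, 226]
  CdoIV ACACG/3: at [17, 34, 110, 138, 159, 168, 176, 210] ⇒ [20, 37, 113, 141, 162, 171, 179, 213]

Pooled cuts: [20, 23, 37, 47, 58, 73, 92, 113, 117, 141, 152, 162, 171, 179, 186, 201, 213, 218, 226]

Fragments:
  [0,20): 20 bp
  [20,23): 3 bp
  [23,37): 14 bp
  [37,47): 10 bp
  [47,58): 11 bp
  [58,73): 15 bp
  [73,92): 19 bp
  [92,113): 21 bp
  [113,117): 4 bp
  [117,141): 24 bp
  [141,152): 11 bp
  [152,162): 10 bp
  [162,171): 9 bp
  [171,179): 8 bp
  [179,186): 7 bp
  [186,201): 15 bp
  [201,213): 12 bp
  [213,218): 5 bp
  [218,226): 8 bp
  [226,241): 15 bp

[3,4,5,7,8,8,9,10,10,11,11,12,14,15,15,15,19,20,21,24]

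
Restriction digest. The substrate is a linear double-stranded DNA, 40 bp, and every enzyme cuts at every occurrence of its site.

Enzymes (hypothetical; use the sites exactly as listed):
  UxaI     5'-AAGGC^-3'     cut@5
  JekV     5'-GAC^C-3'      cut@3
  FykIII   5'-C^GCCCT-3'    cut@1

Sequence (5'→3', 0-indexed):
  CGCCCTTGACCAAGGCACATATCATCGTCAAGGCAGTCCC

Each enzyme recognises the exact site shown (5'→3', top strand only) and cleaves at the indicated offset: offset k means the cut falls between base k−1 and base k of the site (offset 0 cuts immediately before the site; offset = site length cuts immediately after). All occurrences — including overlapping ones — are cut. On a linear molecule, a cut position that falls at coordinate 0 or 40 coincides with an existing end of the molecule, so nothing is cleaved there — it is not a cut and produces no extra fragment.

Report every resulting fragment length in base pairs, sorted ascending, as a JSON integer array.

[1,6,6,9,18]

Per-enzyme occurrences:
  UxaI AAGGC/5: at [11, 29] ⇒ [16, 34]
  JekV GACC/3: at [7] ⇒ [10]
  FykIII CGCCCT/1: at [0] ⇒ [1]

Pooled cuts: [1, 10, 16, 34]

Fragment lengths:
  [0,1): 1 bp
  [1,10): 9 bp
  [10,16): 6 bp
  [16,34): 18 bp
  [34,40): 6 bp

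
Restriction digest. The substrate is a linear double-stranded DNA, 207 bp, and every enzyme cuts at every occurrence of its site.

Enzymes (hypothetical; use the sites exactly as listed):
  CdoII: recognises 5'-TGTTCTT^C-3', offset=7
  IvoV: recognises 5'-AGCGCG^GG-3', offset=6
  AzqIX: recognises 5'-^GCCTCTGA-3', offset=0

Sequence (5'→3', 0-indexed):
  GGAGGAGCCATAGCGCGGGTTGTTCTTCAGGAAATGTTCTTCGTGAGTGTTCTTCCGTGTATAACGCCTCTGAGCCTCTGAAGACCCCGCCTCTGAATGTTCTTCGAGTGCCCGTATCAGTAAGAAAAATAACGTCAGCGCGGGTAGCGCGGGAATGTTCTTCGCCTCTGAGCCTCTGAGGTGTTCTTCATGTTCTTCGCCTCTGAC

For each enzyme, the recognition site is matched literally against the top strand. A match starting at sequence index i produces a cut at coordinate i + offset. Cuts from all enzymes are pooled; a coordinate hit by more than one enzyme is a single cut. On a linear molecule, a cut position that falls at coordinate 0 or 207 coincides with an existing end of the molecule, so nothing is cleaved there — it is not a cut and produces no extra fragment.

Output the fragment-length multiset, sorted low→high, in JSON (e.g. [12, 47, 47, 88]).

[1,1,8,8,9,9,9,10,11,11,13,14,15,16,17,17,38]

Scan for sites:
  CdoII TGTTCTTC/7: at [20, 34, 47, 97, 155, 181, 190] ⇒ [27, 41, 54, 104, 162, 188, 197]
  IvoV AGCGCGGG/6: at [11, 136, 145] ⇒ [17, 142, 151]
  AzqIX GCCTCTGA/0: at [65, 73, 88, 163, 171, 198] ⇒ [65, 73, 88, 163, 171, 198]

All cut coordinates (distinct, sorted): [17, 27, 41, 54, 65, 73, 88, 104, 142, 151, 162, 163, 171, 188, 197, 198]

Fragment lengths:
  [0,17): 17 bp
  [17,27): 10 bp
  [27,41): 14 bp
  [41,54): 13 bp
  [54,65): 11 bp
  [65,73): 8 bp
  [73,88): 15 bp
  [88,104): 16 bp
  [104,142): 38 bp
  [142,151): 9 bp
  [151,162): 11 bp
  [162,163): 1 bp
  [163,171): 8 bp
  [171,188): 17 bp
  [188,197): 9 bp
  [197,198): 1 bp
  [198,207): 9 bp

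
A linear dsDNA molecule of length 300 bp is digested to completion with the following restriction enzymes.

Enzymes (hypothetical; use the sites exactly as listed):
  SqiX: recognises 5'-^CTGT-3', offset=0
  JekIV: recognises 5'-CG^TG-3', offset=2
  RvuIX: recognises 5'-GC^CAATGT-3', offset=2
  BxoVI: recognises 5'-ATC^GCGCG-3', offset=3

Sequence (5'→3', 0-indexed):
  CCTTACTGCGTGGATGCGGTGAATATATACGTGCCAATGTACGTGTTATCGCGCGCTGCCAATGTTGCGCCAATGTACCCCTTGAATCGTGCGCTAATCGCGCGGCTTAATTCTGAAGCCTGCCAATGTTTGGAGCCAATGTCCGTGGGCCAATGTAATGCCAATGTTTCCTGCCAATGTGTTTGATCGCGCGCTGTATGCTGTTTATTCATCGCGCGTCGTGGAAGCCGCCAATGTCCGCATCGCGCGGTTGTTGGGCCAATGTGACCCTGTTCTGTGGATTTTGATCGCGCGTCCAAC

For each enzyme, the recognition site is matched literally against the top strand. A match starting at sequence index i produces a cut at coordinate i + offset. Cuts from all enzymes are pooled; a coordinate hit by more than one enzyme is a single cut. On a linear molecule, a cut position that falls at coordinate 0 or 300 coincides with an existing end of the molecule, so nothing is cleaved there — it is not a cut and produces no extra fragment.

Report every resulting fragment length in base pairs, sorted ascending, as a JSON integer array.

Per-enzyme occurrences:
  SqiX (CTGT, off=0): starts [193, 200, 269, 274] → cuts [193, 200, 269, 274]
  JekIV (CGTG, off=2): starts [8, 29, 41, 87, 143, 219] → cuts [10, 31, 43, 89, 145, 221]
  RvuIX (GCCAATGT, off=2): starts [32, 57, 68, 121, 134, 148, 159, 172, 229, 257] → cuts [34, 59, 70, 123, 136, 150, 161, 174, 231, 259]
  BxoVI (ATCGCGCG, off=3): starts [47, 96, 185, 210, 241, 286] → cuts [50, 99, 188, 213, 244, 289]

All cut coordinates (distinct, sorted): [10, 31, 34, 43, 50, 59, 70, 89, 99, 123, 136, 145, 150, 161, 174, 188, 193, 200, 213, 221, 231, 244, 259, 269, 274, 289]

Fragment lengths:
  [0,10): 10 bp
  [10,31): 21 bp
  [31,34): 3 bp
  [34,43): 9 bp
  [43,50): 7 bp
  [50,59): 9 bp
  [59,70): 11 bp
  [70,89): 19 bp
  [89,99): 10 bp
  [99,123): 24 bp
  [123,136): 13 bp
  [136,145): 9 bp
  [145,150): 5 bp
  [150,161): 11 bp
  [161,174): 13 bp
  [174,188): 14 bp
  [188,193): 5 bp
  [193,200): 7 bp
  [200,213): 13 bp
  [213,221): 8 bp
  [221,231): 10 bp
  [231,244): 13 bp
  [244,259): 15 bp
  [259,269): 10 bp
  [269,274): 5 bp
  [274,289): 15 bp
  [289,300): 11 bp

[3,5,5,5,7,7,8,9,9,9,10,10,10,10,11,11,11,13,13,13,13,14,15,15,19,21,24]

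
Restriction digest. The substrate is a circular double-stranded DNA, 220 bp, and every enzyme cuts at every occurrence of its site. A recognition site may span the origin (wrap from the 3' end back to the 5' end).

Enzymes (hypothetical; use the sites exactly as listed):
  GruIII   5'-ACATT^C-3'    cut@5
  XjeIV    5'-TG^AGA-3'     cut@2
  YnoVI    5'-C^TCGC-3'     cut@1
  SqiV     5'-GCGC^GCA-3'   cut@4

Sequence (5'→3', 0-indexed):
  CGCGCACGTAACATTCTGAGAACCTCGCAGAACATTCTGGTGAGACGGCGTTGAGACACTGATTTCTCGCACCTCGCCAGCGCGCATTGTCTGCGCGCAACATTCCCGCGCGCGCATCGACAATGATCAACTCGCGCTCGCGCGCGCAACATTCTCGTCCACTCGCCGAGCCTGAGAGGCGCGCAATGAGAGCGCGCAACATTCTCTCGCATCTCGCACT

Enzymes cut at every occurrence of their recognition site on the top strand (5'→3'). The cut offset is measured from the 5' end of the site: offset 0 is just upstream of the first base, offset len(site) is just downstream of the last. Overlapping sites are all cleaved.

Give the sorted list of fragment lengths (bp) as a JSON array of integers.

[3,3,6,6,6,6,6,7,7,7,8,8,8,8,8,9,9,10,11,12,12,13,13,16,18]

Scan for sites:
  GruIII ACATTC/5: at [10, 31, 99, 148, 198] ⇒ [15, 36, 104, 153, 203]
  XjeIV TGAGA/2: at [16, 40, 51, 172, 186] ⇒ [18, 42, 53, 174, 188]
  YnoVI CTCGC/1: at [23, 65, 72, 130, 136, 161, 205, 212, 218] ⇒ [24, 66, 73, 131, 137, 162, 206, 213, 219]
  SqiV GCGCGCA/4: at [79, 92, 109, 141, 178, 191] ⇒ [83, 96, 113, 145, 182, 195]

All cut coordinates (distinct, sorted): [15, 18, 24, 36, 42, 53, 66, 73, 83, 96, 104, 113, 131, 137, 145, 153, 162, 174, 182, 188, 195, 203, 206, 213, 219]

Fragments:
  15→18: 3 bp
  18→24: 6 bp
  24→36: 12 bp
  36→42: 6 bp
  42→53: 11 bp
  53→66: 13 bp
  66→73: 7 bp
  73→83: 10 bp
  83→96: 13 bp
  96→104: 8 bp
  104→113: 9 bp
  113→131: 18 bp
  131→137: 6 bp
  137→145: 8 bp
  145→153: 8 bp
  153→162: 9 bp
  162→174: 12 bp
  174→182: 8 bp
  182→188: 6 bp
  188→195: 7 bp
  195→203: 8 bp
  203→206: 3 bp
  206→213: 7 bp
  213→219: 6 bp
  219→15 (wrap): 220-219+15 = 16 bp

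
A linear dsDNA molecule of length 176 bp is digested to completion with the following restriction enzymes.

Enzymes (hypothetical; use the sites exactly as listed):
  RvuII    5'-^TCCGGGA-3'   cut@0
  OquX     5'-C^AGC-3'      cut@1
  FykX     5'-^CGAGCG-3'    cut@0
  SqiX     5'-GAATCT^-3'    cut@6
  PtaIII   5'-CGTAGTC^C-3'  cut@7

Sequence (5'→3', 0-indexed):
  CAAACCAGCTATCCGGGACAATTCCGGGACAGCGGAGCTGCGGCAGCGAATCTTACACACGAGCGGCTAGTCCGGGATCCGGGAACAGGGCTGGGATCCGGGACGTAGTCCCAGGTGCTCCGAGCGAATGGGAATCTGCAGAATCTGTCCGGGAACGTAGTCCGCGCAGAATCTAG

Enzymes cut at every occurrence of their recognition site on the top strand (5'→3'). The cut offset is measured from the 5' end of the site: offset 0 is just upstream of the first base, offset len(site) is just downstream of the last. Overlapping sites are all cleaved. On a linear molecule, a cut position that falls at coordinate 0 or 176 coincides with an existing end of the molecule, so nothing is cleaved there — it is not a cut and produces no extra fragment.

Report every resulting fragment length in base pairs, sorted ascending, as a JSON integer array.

[1,2,5,6,6,7,8,9,9,10,11,11,12,14,14,15,17,19]

Site scan:
  RvuII (TCCGGGA, off=0): starts [11, 22, 70, 77, 96, 147] → cuts [11, 22, 70, 77, 96, 147]
  OquX (CAGC, off=1): starts [5, 29, 43] → cuts [6, 30, 44]
  FykX (CGAGCG, off=0): starts [59, 120] → cuts [59, 120]
  SqiX (GAATCT, off=6): starts [47, 131, 140, 168] → cuts [53, 137, 146, 174]
  PtaIII (CGTAGTCC, off=7): starts [103, 155] → cuts [110, 162]

Pooled cuts: [6, 11, 22, 30, 44, 53, 59, 70, 77, 96, 110, 120, 137, 146, 147, 162, 174]

Fragments:
  [0,6): 6 bp
  [6,11): 5 bp
  [11,22): 11 bp
  [22,30): 8 bp
  [30,44): 14 bp
  [44,53): 9 bp
  [53,59): 6 bp
  [59,70): 11 bp
  [70,77): 7 bp
  [77,96): 19 bp
  [96,110): 14 bp
  [110,120): 10 bp
  [120,137): 17 bp
  [137,146): 9 bp
  [146,147): 1 bp
  [147,162): 15 bp
  [162,174): 12 bp
  [174,176): 2 bp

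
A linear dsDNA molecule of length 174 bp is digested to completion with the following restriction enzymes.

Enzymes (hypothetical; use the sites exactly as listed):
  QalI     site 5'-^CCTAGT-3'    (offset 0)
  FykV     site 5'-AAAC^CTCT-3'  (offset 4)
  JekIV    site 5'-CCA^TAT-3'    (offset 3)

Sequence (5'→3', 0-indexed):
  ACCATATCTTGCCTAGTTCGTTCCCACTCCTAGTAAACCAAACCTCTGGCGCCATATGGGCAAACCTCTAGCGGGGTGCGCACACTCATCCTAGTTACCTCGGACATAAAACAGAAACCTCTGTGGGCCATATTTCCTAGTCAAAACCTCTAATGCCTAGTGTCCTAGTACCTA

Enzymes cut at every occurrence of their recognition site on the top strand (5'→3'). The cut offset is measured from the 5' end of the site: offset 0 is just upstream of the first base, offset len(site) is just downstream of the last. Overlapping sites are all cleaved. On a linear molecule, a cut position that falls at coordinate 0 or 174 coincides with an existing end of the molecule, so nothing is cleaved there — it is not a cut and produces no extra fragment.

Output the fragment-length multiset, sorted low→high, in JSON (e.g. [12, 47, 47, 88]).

[4,5,7,8,8,11,11,11,12,12,15,17,24,29]

Per-enzyme occurrences:
  QalI (CCTAGT, off=0): starts [11, 28, 89, 135, 155, 163] → cuts [11, 28, 89, 135, 155, 163]
  FykV (AAACCTCT, off=4): starts [39, 61, 114, 143] → cuts [43, 65, 118, 147]
  JekIV (CCATAT, off=3): starts [1, 51, 127] → cuts [4, 54, 130]

All cut coordinates (distinct, sorted): [4, 11, 28, 43, 54, 65, 89, 118, 130, 135, 147, 155, 163]

Fragments:
  [0,4): 4 bp
  [4,11): 7 bp
  [11,28): 17 bp
  [28,43): 15 bp
  [43,54): 11 bp
  [54,65): 11 bp
  [65,89): 24 bp
  [89,118): 29 bp
  [118,130): 12 bp
  [130,135): 5 bp
  [135,147): 12 bp
  [147,155): 8 bp
  [155,163): 8 bp
  [163,174): 11 bp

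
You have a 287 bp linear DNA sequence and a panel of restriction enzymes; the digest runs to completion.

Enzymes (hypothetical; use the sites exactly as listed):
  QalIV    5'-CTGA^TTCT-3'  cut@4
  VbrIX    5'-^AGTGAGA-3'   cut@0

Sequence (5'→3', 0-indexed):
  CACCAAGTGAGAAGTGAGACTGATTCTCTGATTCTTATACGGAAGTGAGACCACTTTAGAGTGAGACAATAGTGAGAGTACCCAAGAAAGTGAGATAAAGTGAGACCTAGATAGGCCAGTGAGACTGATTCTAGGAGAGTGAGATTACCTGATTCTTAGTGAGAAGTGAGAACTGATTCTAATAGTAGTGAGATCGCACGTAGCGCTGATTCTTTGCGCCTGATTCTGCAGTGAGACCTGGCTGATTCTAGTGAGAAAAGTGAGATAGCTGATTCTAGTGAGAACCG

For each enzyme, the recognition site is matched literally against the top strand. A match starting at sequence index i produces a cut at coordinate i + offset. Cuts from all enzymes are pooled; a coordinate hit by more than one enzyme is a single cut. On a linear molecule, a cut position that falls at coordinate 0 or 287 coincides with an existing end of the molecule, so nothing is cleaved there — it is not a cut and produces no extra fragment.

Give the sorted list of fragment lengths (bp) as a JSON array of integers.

[4,4,5,5,6,7,7,8,9,9,10,10,11,11,11,11,12,12,14,14,15,16,16,18,19,23]

Per-enzyme occurrences:
  QalIV CTGATTCT/4: at [19, 27, 124, 148, 172, 205, 219, 241, 268] ⇒ [23, 31, 128, 152, 176, 209, 223, 245, 272]
  VbrIX AGTGAGA/0: at [5, 12, 43, 59, 70, 88, 98, 117, 137, 157, 164, 186, 229, 249, 258, 276] ⇒ [5, 12, 43, 59, 70, 88, 98, 117, 137, 157, 164, 186, 229, 249, 258, 276]

Pooled cuts: [5, 12, 23, 31, 43, 59, 70, 88, 98, 117, 128, 137, 152, 157, 164, 176, 186, 209, 223, 229, 245, 249, 258, 272, 276]

Fragments:
  [0,5): 5 bp
  [5,12): 7 bp
  [12,23): 11 bp
  [23,31): 8 bp
  [31,43): 12 bp
  [43,59): 16 bp
  [59,70): 11 bp
  [70,88): 18 bp
  [88,98): 10 bp
  [98,117): 19 bp
  [117,128): 11 bp
  [128,137): 9 bp
  [137,152): 15 bp
  [152,157): 5 bp
  [157,164): 7 bp
  [164,176): 12 bp
  [176,186): 10 bp
  [186,209): 23 bp
  [209,223): 14 bp
  [223,229): 6 bp
  [229,245): 16 bp
  [245,249): 4 bp
  [249,258): 9 bp
  [258,272): 14 bp
  [272,276): 4 bp
  [276,287): 11 bp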